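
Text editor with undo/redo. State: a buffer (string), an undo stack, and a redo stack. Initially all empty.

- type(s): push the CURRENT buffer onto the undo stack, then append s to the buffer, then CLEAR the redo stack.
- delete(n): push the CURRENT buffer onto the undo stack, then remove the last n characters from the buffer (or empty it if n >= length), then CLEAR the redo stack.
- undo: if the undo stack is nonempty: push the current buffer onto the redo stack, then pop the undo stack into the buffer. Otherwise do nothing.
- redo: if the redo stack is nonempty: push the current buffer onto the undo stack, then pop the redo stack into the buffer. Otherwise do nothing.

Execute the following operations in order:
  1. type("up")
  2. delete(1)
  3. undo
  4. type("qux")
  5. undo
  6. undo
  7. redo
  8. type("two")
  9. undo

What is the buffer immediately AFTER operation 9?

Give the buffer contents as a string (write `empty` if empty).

After op 1 (type): buf='up' undo_depth=1 redo_depth=0
After op 2 (delete): buf='u' undo_depth=2 redo_depth=0
After op 3 (undo): buf='up' undo_depth=1 redo_depth=1
After op 4 (type): buf='upqux' undo_depth=2 redo_depth=0
After op 5 (undo): buf='up' undo_depth=1 redo_depth=1
After op 6 (undo): buf='(empty)' undo_depth=0 redo_depth=2
After op 7 (redo): buf='up' undo_depth=1 redo_depth=1
After op 8 (type): buf='uptwo' undo_depth=2 redo_depth=0
After op 9 (undo): buf='up' undo_depth=1 redo_depth=1

Answer: up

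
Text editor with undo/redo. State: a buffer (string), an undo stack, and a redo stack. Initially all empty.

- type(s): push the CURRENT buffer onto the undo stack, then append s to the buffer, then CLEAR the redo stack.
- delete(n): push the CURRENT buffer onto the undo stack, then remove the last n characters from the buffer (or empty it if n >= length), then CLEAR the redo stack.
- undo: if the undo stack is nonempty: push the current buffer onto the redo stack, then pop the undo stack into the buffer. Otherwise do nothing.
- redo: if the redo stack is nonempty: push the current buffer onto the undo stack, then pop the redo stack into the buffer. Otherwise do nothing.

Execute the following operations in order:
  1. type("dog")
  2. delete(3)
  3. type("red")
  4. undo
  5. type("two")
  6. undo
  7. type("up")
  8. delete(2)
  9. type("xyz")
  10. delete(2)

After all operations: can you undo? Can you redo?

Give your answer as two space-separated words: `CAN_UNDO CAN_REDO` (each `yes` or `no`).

Answer: yes no

Derivation:
After op 1 (type): buf='dog' undo_depth=1 redo_depth=0
After op 2 (delete): buf='(empty)' undo_depth=2 redo_depth=0
After op 3 (type): buf='red' undo_depth=3 redo_depth=0
After op 4 (undo): buf='(empty)' undo_depth=2 redo_depth=1
After op 5 (type): buf='two' undo_depth=3 redo_depth=0
After op 6 (undo): buf='(empty)' undo_depth=2 redo_depth=1
After op 7 (type): buf='up' undo_depth=3 redo_depth=0
After op 8 (delete): buf='(empty)' undo_depth=4 redo_depth=0
After op 9 (type): buf='xyz' undo_depth=5 redo_depth=0
After op 10 (delete): buf='x' undo_depth=6 redo_depth=0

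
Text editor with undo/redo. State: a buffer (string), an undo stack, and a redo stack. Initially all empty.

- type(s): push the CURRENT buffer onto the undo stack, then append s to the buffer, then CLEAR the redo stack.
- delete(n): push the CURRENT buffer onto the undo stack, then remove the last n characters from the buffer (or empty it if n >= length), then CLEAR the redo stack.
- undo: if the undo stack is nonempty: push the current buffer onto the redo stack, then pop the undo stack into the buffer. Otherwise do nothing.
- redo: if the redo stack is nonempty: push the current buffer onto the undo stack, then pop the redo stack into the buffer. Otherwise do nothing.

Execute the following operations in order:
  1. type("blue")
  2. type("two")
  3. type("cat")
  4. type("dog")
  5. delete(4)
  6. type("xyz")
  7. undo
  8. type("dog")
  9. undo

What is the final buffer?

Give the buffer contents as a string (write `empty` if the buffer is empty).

After op 1 (type): buf='blue' undo_depth=1 redo_depth=0
After op 2 (type): buf='bluetwo' undo_depth=2 redo_depth=0
After op 3 (type): buf='bluetwocat' undo_depth=3 redo_depth=0
After op 4 (type): buf='bluetwocatdog' undo_depth=4 redo_depth=0
After op 5 (delete): buf='bluetwoca' undo_depth=5 redo_depth=0
After op 6 (type): buf='bluetwocaxyz' undo_depth=6 redo_depth=0
After op 7 (undo): buf='bluetwoca' undo_depth=5 redo_depth=1
After op 8 (type): buf='bluetwocadog' undo_depth=6 redo_depth=0
After op 9 (undo): buf='bluetwoca' undo_depth=5 redo_depth=1

Answer: bluetwoca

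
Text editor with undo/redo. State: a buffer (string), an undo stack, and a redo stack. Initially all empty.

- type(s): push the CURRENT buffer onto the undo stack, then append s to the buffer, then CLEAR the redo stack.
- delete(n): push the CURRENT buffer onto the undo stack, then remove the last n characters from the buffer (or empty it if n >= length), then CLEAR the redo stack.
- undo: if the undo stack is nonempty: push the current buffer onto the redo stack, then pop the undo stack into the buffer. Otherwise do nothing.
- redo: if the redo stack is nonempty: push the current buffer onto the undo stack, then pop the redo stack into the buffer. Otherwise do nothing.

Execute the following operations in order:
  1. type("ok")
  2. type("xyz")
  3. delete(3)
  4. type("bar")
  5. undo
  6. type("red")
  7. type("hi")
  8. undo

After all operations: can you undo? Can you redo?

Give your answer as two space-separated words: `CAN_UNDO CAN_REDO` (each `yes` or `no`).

Answer: yes yes

Derivation:
After op 1 (type): buf='ok' undo_depth=1 redo_depth=0
After op 2 (type): buf='okxyz' undo_depth=2 redo_depth=0
After op 3 (delete): buf='ok' undo_depth=3 redo_depth=0
After op 4 (type): buf='okbar' undo_depth=4 redo_depth=0
After op 5 (undo): buf='ok' undo_depth=3 redo_depth=1
After op 6 (type): buf='okred' undo_depth=4 redo_depth=0
After op 7 (type): buf='okredhi' undo_depth=5 redo_depth=0
After op 8 (undo): buf='okred' undo_depth=4 redo_depth=1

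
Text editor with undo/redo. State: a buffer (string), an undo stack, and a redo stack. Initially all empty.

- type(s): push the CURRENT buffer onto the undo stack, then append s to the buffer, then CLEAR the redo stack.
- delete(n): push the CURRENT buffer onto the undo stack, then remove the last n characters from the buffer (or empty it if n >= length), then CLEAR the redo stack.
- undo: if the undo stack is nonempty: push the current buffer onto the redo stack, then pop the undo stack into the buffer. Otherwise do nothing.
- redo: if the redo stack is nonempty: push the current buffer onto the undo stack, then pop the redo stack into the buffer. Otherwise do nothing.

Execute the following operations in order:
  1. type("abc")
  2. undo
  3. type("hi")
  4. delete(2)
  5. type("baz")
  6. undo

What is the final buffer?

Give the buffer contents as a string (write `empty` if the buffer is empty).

After op 1 (type): buf='abc' undo_depth=1 redo_depth=0
After op 2 (undo): buf='(empty)' undo_depth=0 redo_depth=1
After op 3 (type): buf='hi' undo_depth=1 redo_depth=0
After op 4 (delete): buf='(empty)' undo_depth=2 redo_depth=0
After op 5 (type): buf='baz' undo_depth=3 redo_depth=0
After op 6 (undo): buf='(empty)' undo_depth=2 redo_depth=1

Answer: empty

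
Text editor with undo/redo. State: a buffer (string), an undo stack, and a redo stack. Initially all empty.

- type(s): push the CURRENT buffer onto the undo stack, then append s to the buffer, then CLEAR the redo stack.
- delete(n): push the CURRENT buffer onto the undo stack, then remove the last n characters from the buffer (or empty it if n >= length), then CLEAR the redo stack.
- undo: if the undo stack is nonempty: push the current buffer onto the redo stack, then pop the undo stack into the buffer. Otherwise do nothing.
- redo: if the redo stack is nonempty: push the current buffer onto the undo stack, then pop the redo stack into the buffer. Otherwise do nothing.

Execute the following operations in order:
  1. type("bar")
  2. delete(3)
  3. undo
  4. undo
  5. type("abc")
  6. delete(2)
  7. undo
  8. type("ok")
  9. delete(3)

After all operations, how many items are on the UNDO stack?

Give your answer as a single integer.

After op 1 (type): buf='bar' undo_depth=1 redo_depth=0
After op 2 (delete): buf='(empty)' undo_depth=2 redo_depth=0
After op 3 (undo): buf='bar' undo_depth=1 redo_depth=1
After op 4 (undo): buf='(empty)' undo_depth=0 redo_depth=2
After op 5 (type): buf='abc' undo_depth=1 redo_depth=0
After op 6 (delete): buf='a' undo_depth=2 redo_depth=0
After op 7 (undo): buf='abc' undo_depth=1 redo_depth=1
After op 8 (type): buf='abcok' undo_depth=2 redo_depth=0
After op 9 (delete): buf='ab' undo_depth=3 redo_depth=0

Answer: 3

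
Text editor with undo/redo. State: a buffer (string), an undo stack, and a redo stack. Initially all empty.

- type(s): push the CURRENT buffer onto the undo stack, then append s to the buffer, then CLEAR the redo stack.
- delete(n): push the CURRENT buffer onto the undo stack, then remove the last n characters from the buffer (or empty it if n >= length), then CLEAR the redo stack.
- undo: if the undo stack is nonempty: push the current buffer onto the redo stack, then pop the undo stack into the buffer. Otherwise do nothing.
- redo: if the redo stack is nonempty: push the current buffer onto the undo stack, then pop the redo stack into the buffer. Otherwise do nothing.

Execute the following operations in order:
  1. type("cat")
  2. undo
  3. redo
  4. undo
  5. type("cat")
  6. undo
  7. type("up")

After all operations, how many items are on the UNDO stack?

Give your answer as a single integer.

Answer: 1

Derivation:
After op 1 (type): buf='cat' undo_depth=1 redo_depth=0
After op 2 (undo): buf='(empty)' undo_depth=0 redo_depth=1
After op 3 (redo): buf='cat' undo_depth=1 redo_depth=0
After op 4 (undo): buf='(empty)' undo_depth=0 redo_depth=1
After op 5 (type): buf='cat' undo_depth=1 redo_depth=0
After op 6 (undo): buf='(empty)' undo_depth=0 redo_depth=1
After op 7 (type): buf='up' undo_depth=1 redo_depth=0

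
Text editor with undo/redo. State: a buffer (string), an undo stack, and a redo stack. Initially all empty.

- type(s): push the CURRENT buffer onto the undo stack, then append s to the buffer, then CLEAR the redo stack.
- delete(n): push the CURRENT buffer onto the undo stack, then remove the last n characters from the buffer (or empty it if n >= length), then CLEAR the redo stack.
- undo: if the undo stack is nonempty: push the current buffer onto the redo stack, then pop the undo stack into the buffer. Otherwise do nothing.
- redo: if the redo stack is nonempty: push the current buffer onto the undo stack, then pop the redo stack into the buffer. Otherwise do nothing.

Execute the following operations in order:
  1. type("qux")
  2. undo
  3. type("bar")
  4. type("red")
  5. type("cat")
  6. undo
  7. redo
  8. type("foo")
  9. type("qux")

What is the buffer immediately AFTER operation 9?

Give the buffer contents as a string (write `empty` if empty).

Answer: barredcatfooqux

Derivation:
After op 1 (type): buf='qux' undo_depth=1 redo_depth=0
After op 2 (undo): buf='(empty)' undo_depth=0 redo_depth=1
After op 3 (type): buf='bar' undo_depth=1 redo_depth=0
After op 4 (type): buf='barred' undo_depth=2 redo_depth=0
After op 5 (type): buf='barredcat' undo_depth=3 redo_depth=0
After op 6 (undo): buf='barred' undo_depth=2 redo_depth=1
After op 7 (redo): buf='barredcat' undo_depth=3 redo_depth=0
After op 8 (type): buf='barredcatfoo' undo_depth=4 redo_depth=0
After op 9 (type): buf='barredcatfooqux' undo_depth=5 redo_depth=0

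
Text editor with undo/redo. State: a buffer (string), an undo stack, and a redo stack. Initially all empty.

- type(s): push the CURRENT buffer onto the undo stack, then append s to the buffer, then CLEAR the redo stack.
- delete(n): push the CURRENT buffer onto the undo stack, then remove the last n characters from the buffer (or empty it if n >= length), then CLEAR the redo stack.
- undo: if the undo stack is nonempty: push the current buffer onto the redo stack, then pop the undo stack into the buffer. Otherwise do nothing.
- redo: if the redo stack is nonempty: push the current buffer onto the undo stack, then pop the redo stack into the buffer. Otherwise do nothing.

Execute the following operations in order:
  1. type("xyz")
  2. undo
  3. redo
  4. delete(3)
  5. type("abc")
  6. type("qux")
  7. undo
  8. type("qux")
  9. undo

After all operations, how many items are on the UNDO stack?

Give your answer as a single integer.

After op 1 (type): buf='xyz' undo_depth=1 redo_depth=0
After op 2 (undo): buf='(empty)' undo_depth=0 redo_depth=1
After op 3 (redo): buf='xyz' undo_depth=1 redo_depth=0
After op 4 (delete): buf='(empty)' undo_depth=2 redo_depth=0
After op 5 (type): buf='abc' undo_depth=3 redo_depth=0
After op 6 (type): buf='abcqux' undo_depth=4 redo_depth=0
After op 7 (undo): buf='abc' undo_depth=3 redo_depth=1
After op 8 (type): buf='abcqux' undo_depth=4 redo_depth=0
After op 9 (undo): buf='abc' undo_depth=3 redo_depth=1

Answer: 3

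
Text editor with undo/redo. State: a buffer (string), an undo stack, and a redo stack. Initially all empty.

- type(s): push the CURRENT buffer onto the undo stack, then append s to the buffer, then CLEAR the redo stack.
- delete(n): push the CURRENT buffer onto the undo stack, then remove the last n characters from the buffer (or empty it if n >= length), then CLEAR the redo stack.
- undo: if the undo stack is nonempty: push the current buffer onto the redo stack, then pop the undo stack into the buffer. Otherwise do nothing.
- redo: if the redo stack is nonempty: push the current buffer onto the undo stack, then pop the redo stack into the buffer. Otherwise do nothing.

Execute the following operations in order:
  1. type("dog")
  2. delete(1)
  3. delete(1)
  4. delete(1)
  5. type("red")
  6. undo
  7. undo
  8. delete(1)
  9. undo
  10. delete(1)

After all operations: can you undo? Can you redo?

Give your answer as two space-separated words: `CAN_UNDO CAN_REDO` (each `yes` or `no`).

After op 1 (type): buf='dog' undo_depth=1 redo_depth=0
After op 2 (delete): buf='do' undo_depth=2 redo_depth=0
After op 3 (delete): buf='d' undo_depth=3 redo_depth=0
After op 4 (delete): buf='(empty)' undo_depth=4 redo_depth=0
After op 5 (type): buf='red' undo_depth=5 redo_depth=0
After op 6 (undo): buf='(empty)' undo_depth=4 redo_depth=1
After op 7 (undo): buf='d' undo_depth=3 redo_depth=2
After op 8 (delete): buf='(empty)' undo_depth=4 redo_depth=0
After op 9 (undo): buf='d' undo_depth=3 redo_depth=1
After op 10 (delete): buf='(empty)' undo_depth=4 redo_depth=0

Answer: yes no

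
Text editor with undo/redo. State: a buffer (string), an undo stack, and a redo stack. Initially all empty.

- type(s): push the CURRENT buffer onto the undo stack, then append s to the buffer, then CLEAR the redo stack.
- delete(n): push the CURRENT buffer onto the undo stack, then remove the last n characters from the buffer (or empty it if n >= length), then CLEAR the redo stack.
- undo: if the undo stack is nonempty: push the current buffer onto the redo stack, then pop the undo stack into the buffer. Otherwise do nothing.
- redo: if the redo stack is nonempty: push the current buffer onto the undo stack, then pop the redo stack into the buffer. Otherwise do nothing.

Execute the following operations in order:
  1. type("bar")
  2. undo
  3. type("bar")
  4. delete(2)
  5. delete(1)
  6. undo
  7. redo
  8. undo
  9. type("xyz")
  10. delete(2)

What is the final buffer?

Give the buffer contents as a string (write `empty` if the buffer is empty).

Answer: bx

Derivation:
After op 1 (type): buf='bar' undo_depth=1 redo_depth=0
After op 2 (undo): buf='(empty)' undo_depth=0 redo_depth=1
After op 3 (type): buf='bar' undo_depth=1 redo_depth=0
After op 4 (delete): buf='b' undo_depth=2 redo_depth=0
After op 5 (delete): buf='(empty)' undo_depth=3 redo_depth=0
After op 6 (undo): buf='b' undo_depth=2 redo_depth=1
After op 7 (redo): buf='(empty)' undo_depth=3 redo_depth=0
After op 8 (undo): buf='b' undo_depth=2 redo_depth=1
After op 9 (type): buf='bxyz' undo_depth=3 redo_depth=0
After op 10 (delete): buf='bx' undo_depth=4 redo_depth=0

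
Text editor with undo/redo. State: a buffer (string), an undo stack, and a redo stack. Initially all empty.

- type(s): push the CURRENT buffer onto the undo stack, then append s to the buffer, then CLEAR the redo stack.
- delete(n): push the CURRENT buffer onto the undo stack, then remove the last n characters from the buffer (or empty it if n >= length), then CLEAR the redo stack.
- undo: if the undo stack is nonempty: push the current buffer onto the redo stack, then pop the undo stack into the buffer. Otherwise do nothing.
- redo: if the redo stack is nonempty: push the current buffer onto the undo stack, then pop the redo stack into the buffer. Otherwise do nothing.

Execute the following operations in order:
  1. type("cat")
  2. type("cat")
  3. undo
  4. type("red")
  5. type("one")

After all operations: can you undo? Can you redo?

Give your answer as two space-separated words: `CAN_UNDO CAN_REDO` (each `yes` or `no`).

Answer: yes no

Derivation:
After op 1 (type): buf='cat' undo_depth=1 redo_depth=0
After op 2 (type): buf='catcat' undo_depth=2 redo_depth=0
After op 3 (undo): buf='cat' undo_depth=1 redo_depth=1
After op 4 (type): buf='catred' undo_depth=2 redo_depth=0
After op 5 (type): buf='catredone' undo_depth=3 redo_depth=0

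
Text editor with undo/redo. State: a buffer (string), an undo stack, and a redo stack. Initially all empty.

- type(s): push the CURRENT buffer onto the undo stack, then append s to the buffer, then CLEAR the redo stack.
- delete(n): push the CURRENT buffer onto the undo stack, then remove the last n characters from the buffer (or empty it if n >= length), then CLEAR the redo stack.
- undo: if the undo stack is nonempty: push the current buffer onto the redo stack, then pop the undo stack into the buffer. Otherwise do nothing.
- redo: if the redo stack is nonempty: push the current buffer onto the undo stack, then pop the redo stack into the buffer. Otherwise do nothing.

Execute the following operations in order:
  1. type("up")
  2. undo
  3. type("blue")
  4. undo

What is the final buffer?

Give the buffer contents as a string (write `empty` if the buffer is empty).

Answer: empty

Derivation:
After op 1 (type): buf='up' undo_depth=1 redo_depth=0
After op 2 (undo): buf='(empty)' undo_depth=0 redo_depth=1
After op 3 (type): buf='blue' undo_depth=1 redo_depth=0
After op 4 (undo): buf='(empty)' undo_depth=0 redo_depth=1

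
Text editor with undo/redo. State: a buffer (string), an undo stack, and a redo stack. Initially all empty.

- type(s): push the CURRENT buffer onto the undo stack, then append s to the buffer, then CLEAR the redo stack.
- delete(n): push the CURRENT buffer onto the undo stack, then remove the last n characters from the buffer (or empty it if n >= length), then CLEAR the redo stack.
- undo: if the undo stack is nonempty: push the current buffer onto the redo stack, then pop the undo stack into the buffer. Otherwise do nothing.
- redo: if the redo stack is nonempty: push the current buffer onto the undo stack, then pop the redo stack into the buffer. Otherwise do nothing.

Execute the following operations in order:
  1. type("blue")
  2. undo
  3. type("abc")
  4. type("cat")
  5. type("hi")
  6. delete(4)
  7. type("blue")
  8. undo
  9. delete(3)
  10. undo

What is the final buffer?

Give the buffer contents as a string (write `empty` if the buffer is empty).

Answer: abcc

Derivation:
After op 1 (type): buf='blue' undo_depth=1 redo_depth=0
After op 2 (undo): buf='(empty)' undo_depth=0 redo_depth=1
After op 3 (type): buf='abc' undo_depth=1 redo_depth=0
After op 4 (type): buf='abccat' undo_depth=2 redo_depth=0
After op 5 (type): buf='abccathi' undo_depth=3 redo_depth=0
After op 6 (delete): buf='abcc' undo_depth=4 redo_depth=0
After op 7 (type): buf='abccblue' undo_depth=5 redo_depth=0
After op 8 (undo): buf='abcc' undo_depth=4 redo_depth=1
After op 9 (delete): buf='a' undo_depth=5 redo_depth=0
After op 10 (undo): buf='abcc' undo_depth=4 redo_depth=1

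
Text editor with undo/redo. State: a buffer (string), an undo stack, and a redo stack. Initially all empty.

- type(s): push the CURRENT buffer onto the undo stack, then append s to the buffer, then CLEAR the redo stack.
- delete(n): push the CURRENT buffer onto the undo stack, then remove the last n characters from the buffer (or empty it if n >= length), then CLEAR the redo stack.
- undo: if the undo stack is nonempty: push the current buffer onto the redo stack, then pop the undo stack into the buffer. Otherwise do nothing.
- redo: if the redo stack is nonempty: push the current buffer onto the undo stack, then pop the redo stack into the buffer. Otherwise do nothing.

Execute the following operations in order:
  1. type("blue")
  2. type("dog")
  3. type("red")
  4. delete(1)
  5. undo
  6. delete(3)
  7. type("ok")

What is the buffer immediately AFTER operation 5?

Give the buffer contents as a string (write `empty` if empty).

After op 1 (type): buf='blue' undo_depth=1 redo_depth=0
After op 2 (type): buf='bluedog' undo_depth=2 redo_depth=0
After op 3 (type): buf='bluedogred' undo_depth=3 redo_depth=0
After op 4 (delete): buf='bluedogre' undo_depth=4 redo_depth=0
After op 5 (undo): buf='bluedogred' undo_depth=3 redo_depth=1

Answer: bluedogred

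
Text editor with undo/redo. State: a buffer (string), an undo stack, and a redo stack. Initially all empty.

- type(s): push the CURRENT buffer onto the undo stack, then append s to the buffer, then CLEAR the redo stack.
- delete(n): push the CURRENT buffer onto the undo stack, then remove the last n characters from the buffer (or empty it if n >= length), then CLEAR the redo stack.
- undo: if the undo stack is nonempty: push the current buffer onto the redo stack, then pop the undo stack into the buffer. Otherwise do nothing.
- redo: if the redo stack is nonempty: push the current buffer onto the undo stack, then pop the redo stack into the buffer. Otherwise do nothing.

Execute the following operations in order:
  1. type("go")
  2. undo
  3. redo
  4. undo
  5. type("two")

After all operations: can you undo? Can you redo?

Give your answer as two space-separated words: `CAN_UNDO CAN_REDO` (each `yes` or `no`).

After op 1 (type): buf='go' undo_depth=1 redo_depth=0
After op 2 (undo): buf='(empty)' undo_depth=0 redo_depth=1
After op 3 (redo): buf='go' undo_depth=1 redo_depth=0
After op 4 (undo): buf='(empty)' undo_depth=0 redo_depth=1
After op 5 (type): buf='two' undo_depth=1 redo_depth=0

Answer: yes no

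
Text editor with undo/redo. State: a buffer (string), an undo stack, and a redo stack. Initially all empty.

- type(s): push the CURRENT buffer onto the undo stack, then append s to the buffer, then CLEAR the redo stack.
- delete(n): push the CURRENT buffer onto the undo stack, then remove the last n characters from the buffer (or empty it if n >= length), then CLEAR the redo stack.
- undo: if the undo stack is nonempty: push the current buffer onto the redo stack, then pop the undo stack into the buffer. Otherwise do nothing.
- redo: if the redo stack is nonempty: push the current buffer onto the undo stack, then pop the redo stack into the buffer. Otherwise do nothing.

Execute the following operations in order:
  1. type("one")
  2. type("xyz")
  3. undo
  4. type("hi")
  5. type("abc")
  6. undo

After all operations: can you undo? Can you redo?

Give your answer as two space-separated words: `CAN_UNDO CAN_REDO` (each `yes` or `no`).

Answer: yes yes

Derivation:
After op 1 (type): buf='one' undo_depth=1 redo_depth=0
After op 2 (type): buf='onexyz' undo_depth=2 redo_depth=0
After op 3 (undo): buf='one' undo_depth=1 redo_depth=1
After op 4 (type): buf='onehi' undo_depth=2 redo_depth=0
After op 5 (type): buf='onehiabc' undo_depth=3 redo_depth=0
After op 6 (undo): buf='onehi' undo_depth=2 redo_depth=1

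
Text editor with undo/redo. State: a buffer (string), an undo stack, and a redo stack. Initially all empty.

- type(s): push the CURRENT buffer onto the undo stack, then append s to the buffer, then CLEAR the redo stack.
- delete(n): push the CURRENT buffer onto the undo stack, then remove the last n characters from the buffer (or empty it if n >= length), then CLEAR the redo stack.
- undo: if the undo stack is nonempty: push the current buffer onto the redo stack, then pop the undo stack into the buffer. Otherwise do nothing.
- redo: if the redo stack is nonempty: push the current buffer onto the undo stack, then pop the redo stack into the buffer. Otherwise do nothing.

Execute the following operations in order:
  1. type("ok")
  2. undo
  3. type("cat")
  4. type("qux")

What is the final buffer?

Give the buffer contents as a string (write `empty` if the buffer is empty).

Answer: catqux

Derivation:
After op 1 (type): buf='ok' undo_depth=1 redo_depth=0
After op 2 (undo): buf='(empty)' undo_depth=0 redo_depth=1
After op 3 (type): buf='cat' undo_depth=1 redo_depth=0
After op 4 (type): buf='catqux' undo_depth=2 redo_depth=0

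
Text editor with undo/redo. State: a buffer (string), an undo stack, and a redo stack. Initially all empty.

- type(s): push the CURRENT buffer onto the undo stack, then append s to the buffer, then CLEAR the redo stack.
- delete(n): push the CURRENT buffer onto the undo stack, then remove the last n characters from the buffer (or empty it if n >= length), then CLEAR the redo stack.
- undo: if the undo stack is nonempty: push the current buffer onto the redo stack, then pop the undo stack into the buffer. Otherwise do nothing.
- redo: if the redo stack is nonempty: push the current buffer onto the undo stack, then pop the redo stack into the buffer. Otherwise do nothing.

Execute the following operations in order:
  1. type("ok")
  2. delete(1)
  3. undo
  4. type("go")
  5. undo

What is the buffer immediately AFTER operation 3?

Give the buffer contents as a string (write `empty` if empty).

After op 1 (type): buf='ok' undo_depth=1 redo_depth=0
After op 2 (delete): buf='o' undo_depth=2 redo_depth=0
After op 3 (undo): buf='ok' undo_depth=1 redo_depth=1

Answer: ok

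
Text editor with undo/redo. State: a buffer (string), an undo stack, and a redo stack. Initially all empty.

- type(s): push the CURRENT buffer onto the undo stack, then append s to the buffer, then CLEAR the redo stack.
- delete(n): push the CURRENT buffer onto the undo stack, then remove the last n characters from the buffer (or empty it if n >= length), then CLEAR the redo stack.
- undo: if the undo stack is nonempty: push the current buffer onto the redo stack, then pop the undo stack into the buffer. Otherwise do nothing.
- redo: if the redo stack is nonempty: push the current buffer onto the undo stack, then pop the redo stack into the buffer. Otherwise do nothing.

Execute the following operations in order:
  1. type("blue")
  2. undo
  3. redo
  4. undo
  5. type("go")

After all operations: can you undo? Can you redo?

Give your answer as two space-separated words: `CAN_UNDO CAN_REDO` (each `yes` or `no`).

Answer: yes no

Derivation:
After op 1 (type): buf='blue' undo_depth=1 redo_depth=0
After op 2 (undo): buf='(empty)' undo_depth=0 redo_depth=1
After op 3 (redo): buf='blue' undo_depth=1 redo_depth=0
After op 4 (undo): buf='(empty)' undo_depth=0 redo_depth=1
After op 5 (type): buf='go' undo_depth=1 redo_depth=0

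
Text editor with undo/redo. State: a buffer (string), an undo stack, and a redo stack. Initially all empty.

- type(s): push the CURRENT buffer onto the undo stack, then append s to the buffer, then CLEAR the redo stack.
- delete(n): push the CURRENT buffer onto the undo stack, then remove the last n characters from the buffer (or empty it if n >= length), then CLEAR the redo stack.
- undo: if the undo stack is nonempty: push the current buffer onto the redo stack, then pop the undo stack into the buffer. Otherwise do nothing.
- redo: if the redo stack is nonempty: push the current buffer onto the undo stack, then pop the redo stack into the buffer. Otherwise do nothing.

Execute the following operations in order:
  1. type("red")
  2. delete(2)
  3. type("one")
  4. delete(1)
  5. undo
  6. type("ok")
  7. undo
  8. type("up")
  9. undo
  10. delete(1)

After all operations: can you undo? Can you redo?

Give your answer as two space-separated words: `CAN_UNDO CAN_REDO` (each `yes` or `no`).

After op 1 (type): buf='red' undo_depth=1 redo_depth=0
After op 2 (delete): buf='r' undo_depth=2 redo_depth=0
After op 3 (type): buf='rone' undo_depth=3 redo_depth=0
After op 4 (delete): buf='ron' undo_depth=4 redo_depth=0
After op 5 (undo): buf='rone' undo_depth=3 redo_depth=1
After op 6 (type): buf='roneok' undo_depth=4 redo_depth=0
After op 7 (undo): buf='rone' undo_depth=3 redo_depth=1
After op 8 (type): buf='roneup' undo_depth=4 redo_depth=0
After op 9 (undo): buf='rone' undo_depth=3 redo_depth=1
After op 10 (delete): buf='ron' undo_depth=4 redo_depth=0

Answer: yes no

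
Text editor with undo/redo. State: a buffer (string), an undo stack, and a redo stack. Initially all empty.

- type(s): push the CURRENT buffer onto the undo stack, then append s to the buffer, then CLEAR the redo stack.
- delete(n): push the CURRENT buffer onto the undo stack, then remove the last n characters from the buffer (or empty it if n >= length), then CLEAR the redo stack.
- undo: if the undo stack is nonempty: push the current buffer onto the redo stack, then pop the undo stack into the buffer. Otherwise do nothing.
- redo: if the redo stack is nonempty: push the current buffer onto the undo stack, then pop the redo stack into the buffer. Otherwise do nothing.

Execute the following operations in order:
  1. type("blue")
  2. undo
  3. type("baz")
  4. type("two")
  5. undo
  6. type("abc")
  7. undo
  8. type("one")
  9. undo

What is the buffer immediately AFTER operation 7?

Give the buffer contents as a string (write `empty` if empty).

After op 1 (type): buf='blue' undo_depth=1 redo_depth=0
After op 2 (undo): buf='(empty)' undo_depth=0 redo_depth=1
After op 3 (type): buf='baz' undo_depth=1 redo_depth=0
After op 4 (type): buf='baztwo' undo_depth=2 redo_depth=0
After op 5 (undo): buf='baz' undo_depth=1 redo_depth=1
After op 6 (type): buf='bazabc' undo_depth=2 redo_depth=0
After op 7 (undo): buf='baz' undo_depth=1 redo_depth=1

Answer: baz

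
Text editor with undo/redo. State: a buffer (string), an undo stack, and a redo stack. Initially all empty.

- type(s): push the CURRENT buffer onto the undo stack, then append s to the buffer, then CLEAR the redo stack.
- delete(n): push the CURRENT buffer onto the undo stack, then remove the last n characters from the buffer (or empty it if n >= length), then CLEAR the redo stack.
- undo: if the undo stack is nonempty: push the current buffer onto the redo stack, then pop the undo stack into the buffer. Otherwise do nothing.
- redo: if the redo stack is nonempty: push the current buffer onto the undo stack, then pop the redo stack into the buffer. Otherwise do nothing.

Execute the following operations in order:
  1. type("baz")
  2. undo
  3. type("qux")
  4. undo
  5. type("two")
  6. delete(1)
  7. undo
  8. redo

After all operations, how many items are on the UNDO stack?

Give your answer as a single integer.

After op 1 (type): buf='baz' undo_depth=1 redo_depth=0
After op 2 (undo): buf='(empty)' undo_depth=0 redo_depth=1
After op 3 (type): buf='qux' undo_depth=1 redo_depth=0
After op 4 (undo): buf='(empty)' undo_depth=0 redo_depth=1
After op 5 (type): buf='two' undo_depth=1 redo_depth=0
After op 6 (delete): buf='tw' undo_depth=2 redo_depth=0
After op 7 (undo): buf='two' undo_depth=1 redo_depth=1
After op 8 (redo): buf='tw' undo_depth=2 redo_depth=0

Answer: 2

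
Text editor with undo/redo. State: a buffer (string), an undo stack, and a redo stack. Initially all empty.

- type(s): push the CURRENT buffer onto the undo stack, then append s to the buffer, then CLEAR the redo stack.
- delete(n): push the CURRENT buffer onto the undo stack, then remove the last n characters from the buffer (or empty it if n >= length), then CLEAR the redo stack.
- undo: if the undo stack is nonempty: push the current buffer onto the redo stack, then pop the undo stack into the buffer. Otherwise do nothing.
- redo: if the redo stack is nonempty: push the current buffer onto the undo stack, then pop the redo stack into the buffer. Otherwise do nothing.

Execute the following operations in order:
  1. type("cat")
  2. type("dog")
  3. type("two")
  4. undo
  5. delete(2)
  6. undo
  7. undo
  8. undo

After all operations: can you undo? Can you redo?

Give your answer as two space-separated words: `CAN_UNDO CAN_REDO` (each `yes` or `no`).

Answer: no yes

Derivation:
After op 1 (type): buf='cat' undo_depth=1 redo_depth=0
After op 2 (type): buf='catdog' undo_depth=2 redo_depth=0
After op 3 (type): buf='catdogtwo' undo_depth=3 redo_depth=0
After op 4 (undo): buf='catdog' undo_depth=2 redo_depth=1
After op 5 (delete): buf='catd' undo_depth=3 redo_depth=0
After op 6 (undo): buf='catdog' undo_depth=2 redo_depth=1
After op 7 (undo): buf='cat' undo_depth=1 redo_depth=2
After op 8 (undo): buf='(empty)' undo_depth=0 redo_depth=3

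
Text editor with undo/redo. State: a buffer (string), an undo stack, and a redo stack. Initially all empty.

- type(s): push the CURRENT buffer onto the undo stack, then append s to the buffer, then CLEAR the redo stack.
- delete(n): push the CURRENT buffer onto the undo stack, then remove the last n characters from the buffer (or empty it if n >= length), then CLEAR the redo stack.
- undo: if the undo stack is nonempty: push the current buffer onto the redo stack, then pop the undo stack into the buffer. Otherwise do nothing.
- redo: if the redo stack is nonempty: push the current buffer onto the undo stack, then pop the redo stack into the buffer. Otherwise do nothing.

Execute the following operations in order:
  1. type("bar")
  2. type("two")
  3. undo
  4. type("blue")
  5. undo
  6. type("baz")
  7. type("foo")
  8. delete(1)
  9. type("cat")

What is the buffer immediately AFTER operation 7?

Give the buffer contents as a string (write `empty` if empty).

After op 1 (type): buf='bar' undo_depth=1 redo_depth=0
After op 2 (type): buf='bartwo' undo_depth=2 redo_depth=0
After op 3 (undo): buf='bar' undo_depth=1 redo_depth=1
After op 4 (type): buf='barblue' undo_depth=2 redo_depth=0
After op 5 (undo): buf='bar' undo_depth=1 redo_depth=1
After op 6 (type): buf='barbaz' undo_depth=2 redo_depth=0
After op 7 (type): buf='barbazfoo' undo_depth=3 redo_depth=0

Answer: barbazfoo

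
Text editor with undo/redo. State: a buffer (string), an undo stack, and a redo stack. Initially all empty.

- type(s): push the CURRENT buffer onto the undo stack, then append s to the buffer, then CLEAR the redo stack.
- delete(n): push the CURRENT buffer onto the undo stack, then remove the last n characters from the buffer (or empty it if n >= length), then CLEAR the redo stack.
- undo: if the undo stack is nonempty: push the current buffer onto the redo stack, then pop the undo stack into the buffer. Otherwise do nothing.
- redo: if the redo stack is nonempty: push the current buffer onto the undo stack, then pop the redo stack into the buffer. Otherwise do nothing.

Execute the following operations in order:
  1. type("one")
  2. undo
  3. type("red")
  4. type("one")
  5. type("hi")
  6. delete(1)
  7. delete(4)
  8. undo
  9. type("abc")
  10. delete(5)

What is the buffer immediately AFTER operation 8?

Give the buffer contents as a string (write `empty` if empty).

Answer: redoneh

Derivation:
After op 1 (type): buf='one' undo_depth=1 redo_depth=0
After op 2 (undo): buf='(empty)' undo_depth=0 redo_depth=1
After op 3 (type): buf='red' undo_depth=1 redo_depth=0
After op 4 (type): buf='redone' undo_depth=2 redo_depth=0
After op 5 (type): buf='redonehi' undo_depth=3 redo_depth=0
After op 6 (delete): buf='redoneh' undo_depth=4 redo_depth=0
After op 7 (delete): buf='red' undo_depth=5 redo_depth=0
After op 8 (undo): buf='redoneh' undo_depth=4 redo_depth=1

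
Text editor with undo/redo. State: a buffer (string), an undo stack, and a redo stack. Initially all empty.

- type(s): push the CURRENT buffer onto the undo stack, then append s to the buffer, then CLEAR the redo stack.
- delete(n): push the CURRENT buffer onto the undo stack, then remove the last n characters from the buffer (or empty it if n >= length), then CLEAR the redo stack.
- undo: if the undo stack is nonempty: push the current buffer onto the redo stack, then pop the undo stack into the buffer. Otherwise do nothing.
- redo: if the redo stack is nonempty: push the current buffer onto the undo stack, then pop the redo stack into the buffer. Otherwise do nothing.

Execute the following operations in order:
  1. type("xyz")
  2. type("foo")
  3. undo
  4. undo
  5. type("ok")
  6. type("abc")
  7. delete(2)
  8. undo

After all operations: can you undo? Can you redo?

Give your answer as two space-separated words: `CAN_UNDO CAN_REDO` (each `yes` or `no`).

Answer: yes yes

Derivation:
After op 1 (type): buf='xyz' undo_depth=1 redo_depth=0
After op 2 (type): buf='xyzfoo' undo_depth=2 redo_depth=0
After op 3 (undo): buf='xyz' undo_depth=1 redo_depth=1
After op 4 (undo): buf='(empty)' undo_depth=0 redo_depth=2
After op 5 (type): buf='ok' undo_depth=1 redo_depth=0
After op 6 (type): buf='okabc' undo_depth=2 redo_depth=0
After op 7 (delete): buf='oka' undo_depth=3 redo_depth=0
After op 8 (undo): buf='okabc' undo_depth=2 redo_depth=1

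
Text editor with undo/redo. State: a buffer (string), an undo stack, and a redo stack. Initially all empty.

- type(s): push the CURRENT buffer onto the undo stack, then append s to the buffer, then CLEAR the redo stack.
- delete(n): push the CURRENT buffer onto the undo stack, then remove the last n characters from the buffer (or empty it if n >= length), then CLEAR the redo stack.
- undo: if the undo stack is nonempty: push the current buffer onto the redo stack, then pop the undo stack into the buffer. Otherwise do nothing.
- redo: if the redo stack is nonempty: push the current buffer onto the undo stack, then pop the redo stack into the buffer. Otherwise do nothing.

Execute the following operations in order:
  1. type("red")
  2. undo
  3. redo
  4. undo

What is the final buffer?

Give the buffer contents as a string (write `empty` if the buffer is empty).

Answer: empty

Derivation:
After op 1 (type): buf='red' undo_depth=1 redo_depth=0
After op 2 (undo): buf='(empty)' undo_depth=0 redo_depth=1
After op 3 (redo): buf='red' undo_depth=1 redo_depth=0
After op 4 (undo): buf='(empty)' undo_depth=0 redo_depth=1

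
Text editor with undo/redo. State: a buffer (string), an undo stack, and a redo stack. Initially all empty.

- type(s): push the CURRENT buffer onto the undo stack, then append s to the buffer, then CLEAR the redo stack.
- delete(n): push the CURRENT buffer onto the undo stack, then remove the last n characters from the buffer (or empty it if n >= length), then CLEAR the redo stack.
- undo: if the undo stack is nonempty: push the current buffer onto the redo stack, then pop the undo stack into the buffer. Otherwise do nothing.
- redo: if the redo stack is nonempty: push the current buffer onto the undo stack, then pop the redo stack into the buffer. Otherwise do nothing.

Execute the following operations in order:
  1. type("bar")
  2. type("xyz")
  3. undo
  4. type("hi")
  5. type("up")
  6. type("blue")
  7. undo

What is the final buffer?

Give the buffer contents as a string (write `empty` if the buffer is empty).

Answer: barhiup

Derivation:
After op 1 (type): buf='bar' undo_depth=1 redo_depth=0
After op 2 (type): buf='barxyz' undo_depth=2 redo_depth=0
After op 3 (undo): buf='bar' undo_depth=1 redo_depth=1
After op 4 (type): buf='barhi' undo_depth=2 redo_depth=0
After op 5 (type): buf='barhiup' undo_depth=3 redo_depth=0
After op 6 (type): buf='barhiupblue' undo_depth=4 redo_depth=0
After op 7 (undo): buf='barhiup' undo_depth=3 redo_depth=1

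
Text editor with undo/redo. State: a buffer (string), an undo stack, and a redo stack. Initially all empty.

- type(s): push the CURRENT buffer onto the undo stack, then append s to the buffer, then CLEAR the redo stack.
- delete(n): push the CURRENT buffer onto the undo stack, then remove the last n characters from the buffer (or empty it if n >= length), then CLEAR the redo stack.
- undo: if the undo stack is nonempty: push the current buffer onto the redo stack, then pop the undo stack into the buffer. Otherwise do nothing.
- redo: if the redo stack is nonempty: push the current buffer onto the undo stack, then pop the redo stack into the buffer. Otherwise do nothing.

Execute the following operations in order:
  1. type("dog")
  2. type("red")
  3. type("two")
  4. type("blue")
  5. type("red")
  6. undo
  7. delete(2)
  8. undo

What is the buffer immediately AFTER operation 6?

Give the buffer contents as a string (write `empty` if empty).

After op 1 (type): buf='dog' undo_depth=1 redo_depth=0
After op 2 (type): buf='dogred' undo_depth=2 redo_depth=0
After op 3 (type): buf='dogredtwo' undo_depth=3 redo_depth=0
After op 4 (type): buf='dogredtwoblue' undo_depth=4 redo_depth=0
After op 5 (type): buf='dogredtwobluered' undo_depth=5 redo_depth=0
After op 6 (undo): buf='dogredtwoblue' undo_depth=4 redo_depth=1

Answer: dogredtwoblue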